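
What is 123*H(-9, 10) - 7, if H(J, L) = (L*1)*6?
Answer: 7373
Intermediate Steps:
H(J, L) = 6*L (H(J, L) = L*6 = 6*L)
123*H(-9, 10) - 7 = 123*(6*10) - 7 = 123*60 - 7 = 7380 - 7 = 7373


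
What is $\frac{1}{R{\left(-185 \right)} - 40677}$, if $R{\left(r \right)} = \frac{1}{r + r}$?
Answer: $- \frac{370}{15050491} \approx -2.4584 \cdot 10^{-5}$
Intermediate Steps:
$R{\left(r \right)} = \frac{1}{2 r}$
$\frac{1}{R{\left(-185 \right)} - 40677} = \frac{1}{\frac{1}{2 \left(-185\right)} - 40677} = \frac{1}{\frac{1}{2} \left(- \frac{1}{185}\right) - 40677} = \frac{1}{- \frac{1}{370} - 40677} = \frac{1}{- \frac{15050491}{370}} = - \frac{370}{15050491}$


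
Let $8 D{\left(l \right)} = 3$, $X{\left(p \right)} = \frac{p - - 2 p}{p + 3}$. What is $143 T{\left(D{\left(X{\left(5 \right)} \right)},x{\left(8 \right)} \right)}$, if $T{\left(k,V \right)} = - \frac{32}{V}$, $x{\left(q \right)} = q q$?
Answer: $- \frac{143}{2} \approx -71.5$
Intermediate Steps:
$X{\left(p \right)} = \frac{3 p}{3 + p}$ ($X{\left(p \right)} = \frac{p + 2 p}{3 + p} = \frac{3 p}{3 + p}$)
$D{\left(l \right)} = \frac{3}{8}$ ($D{\left(l \right)} = \frac{1}{8} \cdot 3 = \frac{3}{8}$)
$x{\left(q \right)} = q^{2}$
$143 T{\left(D{\left(X{\left(5 \right)} \right)},x{\left(8 \right)} \right)} = 143 \left(- \frac{32}{8^{2}}\right) = 143 \left(- \frac{32}{64}\right) = 143 \left(\left(-32\right) \frac{1}{64}\right) = 143 \left(- \frac{1}{2}\right) = - \frac{143}{2}$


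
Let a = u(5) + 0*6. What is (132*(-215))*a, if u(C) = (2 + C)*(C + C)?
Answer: -1986600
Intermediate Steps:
u(C) = 2*C*(2 + C) (u(C) = (2 + C)*(2*C) = 2*C*(2 + C))
a = 70 (a = 2*5*(2 + 5) + 0*6 = 2*5*7 + 0 = 70 + 0 = 70)
(132*(-215))*a = (132*(-215))*70 = -28380*70 = -1986600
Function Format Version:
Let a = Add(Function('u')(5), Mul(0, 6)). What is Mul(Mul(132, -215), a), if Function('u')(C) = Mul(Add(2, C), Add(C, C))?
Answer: -1986600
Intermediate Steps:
Function('u')(C) = Mul(2, C, Add(2, C)) (Function('u')(C) = Mul(Add(2, C), Mul(2, C)) = Mul(2, C, Add(2, C)))
a = 70 (a = Add(Mul(2, 5, Add(2, 5)), Mul(0, 6)) = Add(Mul(2, 5, 7), 0) = Add(70, 0) = 70)
Mul(Mul(132, -215), a) = Mul(Mul(132, -215), 70) = Mul(-28380, 70) = -1986600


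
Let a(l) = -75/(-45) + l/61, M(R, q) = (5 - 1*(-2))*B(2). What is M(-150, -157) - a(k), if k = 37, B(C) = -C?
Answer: -2978/183 ≈ -16.273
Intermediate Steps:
M(R, q) = -14 (M(R, q) = (5 - 1*(-2))*(-1*2) = (5 + 2)*(-2) = 7*(-2) = -14)
a(l) = 5/3 + l/61 (a(l) = -75*(-1/45) + l*(1/61) = 5/3 + l/61)
M(-150, -157) - a(k) = -14 - (5/3 + (1/61)*37) = -14 - (5/3 + 37/61) = -14 - 1*416/183 = -14 - 416/183 = -2978/183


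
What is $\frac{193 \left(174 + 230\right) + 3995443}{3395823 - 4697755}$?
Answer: $- \frac{4073415}{1301932} \approx -3.1287$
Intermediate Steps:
$\frac{193 \left(174 + 230\right) + 3995443}{3395823 - 4697755} = \frac{193 \cdot 404 + 3995443}{-1301932} = \left(77972 + 3995443\right) \left(- \frac{1}{1301932}\right) = 4073415 \left(- \frac{1}{1301932}\right) = - \frac{4073415}{1301932}$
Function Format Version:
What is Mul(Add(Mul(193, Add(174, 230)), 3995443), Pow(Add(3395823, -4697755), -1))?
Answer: Rational(-4073415, 1301932) ≈ -3.1287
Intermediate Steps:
Mul(Add(Mul(193, Add(174, 230)), 3995443), Pow(Add(3395823, -4697755), -1)) = Mul(Add(Mul(193, 404), 3995443), Pow(-1301932, -1)) = Mul(Add(77972, 3995443), Rational(-1, 1301932)) = Mul(4073415, Rational(-1, 1301932)) = Rational(-4073415, 1301932)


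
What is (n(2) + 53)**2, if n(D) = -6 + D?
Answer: 2401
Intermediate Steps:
(n(2) + 53)**2 = ((-6 + 2) + 53)**2 = (-4 + 53)**2 = 49**2 = 2401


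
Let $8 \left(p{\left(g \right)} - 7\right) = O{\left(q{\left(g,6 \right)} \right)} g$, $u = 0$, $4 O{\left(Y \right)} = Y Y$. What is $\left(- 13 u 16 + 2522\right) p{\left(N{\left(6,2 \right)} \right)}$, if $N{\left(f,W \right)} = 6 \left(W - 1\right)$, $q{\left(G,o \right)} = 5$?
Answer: $\frac{235807}{8} \approx 29476.0$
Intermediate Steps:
$O{\left(Y \right)} = \frac{Y^{2}}{4}$ ($O{\left(Y \right)} = \frac{Y Y}{4} = \frac{Y^{2}}{4}$)
$N{\left(f,W \right)} = -6 + 6 W$ ($N{\left(f,W \right)} = 6 \left(W - 1\right) = 6 \left(-1 + W\right) = -6 + 6 W$)
$p{\left(g \right)} = 7 + \frac{25 g}{32}$ ($p{\left(g \right)} = 7 + \frac{\frac{5^{2}}{4} g}{8} = 7 + \frac{\frac{1}{4} \cdot 25 g}{8} = 7 + \frac{\frac{25}{4} g}{8} = 7 + \frac{25 g}{32}$)
$\left(- 13 u 16 + 2522\right) p{\left(N{\left(6,2 \right)} \right)} = \left(\left(-13\right) 0 \cdot 16 + 2522\right) \left(7 + \frac{25 \left(-6 + 6 \cdot 2\right)}{32}\right) = \left(0 \cdot 16 + 2522\right) \left(7 + \frac{25 \left(-6 + 12\right)}{32}\right) = \left(0 + 2522\right) \left(7 + \frac{25}{32} \cdot 6\right) = 2522 \left(7 + \frac{75}{16}\right) = 2522 \cdot \frac{187}{16} = \frac{235807}{8}$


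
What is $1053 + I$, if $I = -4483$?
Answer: $-3430$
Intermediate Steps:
$1053 + I = 1053 - 4483 = -3430$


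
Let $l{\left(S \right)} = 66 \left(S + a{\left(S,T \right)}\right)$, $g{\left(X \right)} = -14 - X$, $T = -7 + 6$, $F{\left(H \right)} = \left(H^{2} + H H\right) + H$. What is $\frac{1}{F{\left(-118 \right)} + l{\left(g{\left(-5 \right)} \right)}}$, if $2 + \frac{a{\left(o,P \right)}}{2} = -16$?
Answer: $\frac{1}{24760} \approx 4.0388 \cdot 10^{-5}$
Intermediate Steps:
$F{\left(H \right)} = H + 2 H^{2}$ ($F{\left(H \right)} = \left(H^{2} + H^{2}\right) + H = 2 H^{2} + H = H + 2 H^{2}$)
$T = -1$
$a{\left(o,P \right)} = -36$ ($a{\left(o,P \right)} = -4 + 2 \left(-16\right) = -4 - 32 = -36$)
$l{\left(S \right)} = -2376 + 66 S$ ($l{\left(S \right)} = 66 \left(S - 36\right) = 66 \left(-36 + S\right) = -2376 + 66 S$)
$\frac{1}{F{\left(-118 \right)} + l{\left(g{\left(-5 \right)} \right)}} = \frac{1}{- 118 \left(1 + 2 \left(-118\right)\right) - \left(2376 - 66 \left(-14 - -5\right)\right)} = \frac{1}{- 118 \left(1 - 236\right) - \left(2376 - 66 \left(-14 + 5\right)\right)} = \frac{1}{\left(-118\right) \left(-235\right) + \left(-2376 + 66 \left(-9\right)\right)} = \frac{1}{27730 - 2970} = \frac{1}{24760}$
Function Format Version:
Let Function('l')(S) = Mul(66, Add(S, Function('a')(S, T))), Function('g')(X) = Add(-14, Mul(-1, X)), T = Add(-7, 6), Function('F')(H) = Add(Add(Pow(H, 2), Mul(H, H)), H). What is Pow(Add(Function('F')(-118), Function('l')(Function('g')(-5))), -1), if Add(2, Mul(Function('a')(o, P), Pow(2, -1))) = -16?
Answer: Rational(1, 24760) ≈ 4.0388e-5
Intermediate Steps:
Function('F')(H) = Add(H, Mul(2, Pow(H, 2))) (Function('F')(H) = Add(Add(Pow(H, 2), Pow(H, 2)), H) = Add(Mul(2, Pow(H, 2)), H) = Add(H, Mul(2, Pow(H, 2))))
T = -1
Function('a')(o, P) = -36 (Function('a')(o, P) = Add(-4, Mul(2, -16)) = Add(-4, -32) = -36)
Function('l')(S) = Add(-2376, Mul(66, S)) (Function('l')(S) = Mul(66, Add(S, -36)) = Mul(66, Add(-36, S)) = Add(-2376, Mul(66, S)))
Pow(Add(Function('F')(-118), Function('l')(Function('g')(-5))), -1) = Pow(Add(Mul(-118, Add(1, Mul(2, -118))), Add(-2376, Mul(66, Add(-14, Mul(-1, -5))))), -1) = Pow(Add(Mul(-118, Add(1, -236)), Add(-2376, Mul(66, Add(-14, 5)))), -1) = Pow(Add(Mul(-118, -235), Add(-2376, Mul(66, -9))), -1) = Pow(Add(27730, Add(-2376, -594)), -1) = Pow(Add(27730, -2970), -1) = Pow(24760, -1) = Rational(1, 24760)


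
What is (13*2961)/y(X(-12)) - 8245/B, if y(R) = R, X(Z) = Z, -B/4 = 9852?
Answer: -126402767/39408 ≈ -3207.5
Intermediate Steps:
B = -39408 (B = -4*9852 = -39408)
(13*2961)/y(X(-12)) - 8245/B = (13*2961)/(-12) - 8245/(-39408) = 38493*(-1/12) - 8245*(-1/39408) = -12831/4 + 8245/39408 = -126402767/39408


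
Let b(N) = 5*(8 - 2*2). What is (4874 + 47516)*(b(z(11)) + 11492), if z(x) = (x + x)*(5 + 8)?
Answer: 603113680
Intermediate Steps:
z(x) = 26*x (z(x) = (2*x)*13 = 26*x)
b(N) = 20 (b(N) = 5*(8 - 4) = 5*4 = 20)
(4874 + 47516)*(b(z(11)) + 11492) = (4874 + 47516)*(20 + 11492) = 52390*11512 = 603113680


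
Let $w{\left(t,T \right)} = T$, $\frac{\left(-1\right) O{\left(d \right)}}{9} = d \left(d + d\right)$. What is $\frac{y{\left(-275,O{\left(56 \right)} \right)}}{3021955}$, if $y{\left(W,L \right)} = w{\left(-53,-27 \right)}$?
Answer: $- \frac{27}{3021955} \approx -8.9346 \cdot 10^{-6}$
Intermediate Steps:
$O{\left(d \right)} = - 18 d^{2}$ ($O{\left(d \right)} = - 9 d \left(d + d\right) = - 9 d 2 d = - 9 \cdot 2 d^{2} = - 18 d^{2}$)
$y{\left(W,L \right)} = -27$
$\frac{y{\left(-275,O{\left(56 \right)} \right)}}{3021955} = - \frac{27}{3021955}$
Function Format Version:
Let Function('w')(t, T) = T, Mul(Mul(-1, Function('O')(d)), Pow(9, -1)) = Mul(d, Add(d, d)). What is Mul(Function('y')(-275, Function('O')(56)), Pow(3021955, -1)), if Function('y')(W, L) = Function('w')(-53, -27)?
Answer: Rational(-27, 3021955) ≈ -8.9346e-6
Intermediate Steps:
Function('O')(d) = Mul(-18, Pow(d, 2)) (Function('O')(d) = Mul(-9, Mul(d, Add(d, d))) = Mul(-9, Mul(d, Mul(2, d))) = Mul(-9, Mul(2, Pow(d, 2))) = Mul(-18, Pow(d, 2)))
Function('y')(W, L) = -27
Mul(Function('y')(-275, Function('O')(56)), Pow(3021955, -1)) = Mul(-27, Pow(3021955, -1)) = Mul(-27, Rational(1, 3021955)) = Rational(-27, 3021955)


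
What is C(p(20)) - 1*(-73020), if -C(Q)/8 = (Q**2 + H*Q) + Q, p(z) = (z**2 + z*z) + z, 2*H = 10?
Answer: -5345540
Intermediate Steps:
H = 5 (H = (1/2)*10 = 5)
p(z) = z + 2*z**2 (p(z) = (z**2 + z**2) + z = 2*z**2 + z = z + 2*z**2)
C(Q) = -48*Q - 8*Q**2 (C(Q) = -8*((Q**2 + 5*Q) + Q) = -8*(Q**2 + 6*Q) = -48*Q - 8*Q**2)
C(p(20)) - 1*(-73020) = -8*20*(1 + 2*20)*(6 + 20*(1 + 2*20)) - 1*(-73020) = -8*20*(1 + 40)*(6 + 20*(1 + 40)) + 73020 = -8*20*41*(6 + 20*41) + 73020 = -8*820*(6 + 820) + 73020 = -8*820*826 + 73020 = -5418560 + 73020 = -5345540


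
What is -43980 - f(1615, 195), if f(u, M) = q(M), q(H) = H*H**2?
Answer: -7458855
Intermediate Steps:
q(H) = H**3
f(u, M) = M**3
-43980 - f(1615, 195) = -43980 - 1*195**3 = -43980 - 1*7414875 = -43980 - 7414875 = -7458855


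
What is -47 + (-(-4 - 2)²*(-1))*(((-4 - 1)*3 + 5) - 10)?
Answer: -767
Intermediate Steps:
-47 + (-(-4 - 2)²*(-1))*(((-4 - 1)*3 + 5) - 10) = -47 + (-1*(-6)²*(-1))*((-5*3 + 5) - 10) = -47 + (-1*36*(-1))*((-15 + 5) - 10) = -47 + (-36*(-1))*(-10 - 10) = -47 + 36*(-20) = -47 - 720 = -767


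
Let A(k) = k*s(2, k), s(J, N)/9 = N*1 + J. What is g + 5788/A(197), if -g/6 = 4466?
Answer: -9454346504/352827 ≈ -26796.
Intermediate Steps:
s(J, N) = 9*J + 9*N (s(J, N) = 9*(N*1 + J) = 9*(N + J) = 9*(J + N) = 9*J + 9*N)
A(k) = k*(18 + 9*k) (A(k) = k*(9*2 + 9*k) = k*(18 + 9*k))
g = -26796 (g = -6*4466 = -26796)
g + 5788/A(197) = -26796 + 5788/((9*197*(2 + 197))) = -26796 + 5788/((9*197*199)) = -26796 + 5788/352827 = -9454346504/352827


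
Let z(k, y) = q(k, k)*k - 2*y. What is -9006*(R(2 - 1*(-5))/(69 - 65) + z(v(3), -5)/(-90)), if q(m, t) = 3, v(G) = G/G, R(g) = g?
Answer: -433789/30 ≈ -14460.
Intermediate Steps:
v(G) = 1
z(k, y) = -2*y + 3*k (z(k, y) = 3*k - 2*y = -2*y + 3*k)
-9006*(R(2 - 1*(-5))/(69 - 65) + z(v(3), -5)/(-90)) = -9006*((2 - 1*(-5))/(69 - 65) + (-2*(-5) + 3*1)/(-90)) = -9006*((2 + 5)/4 + (10 + 3)*(-1/90)) = -9006*(7*(¼) + 13*(-1/90)) = -9006*(7/4 - 13/90) = -9006*289/180 = -433789/30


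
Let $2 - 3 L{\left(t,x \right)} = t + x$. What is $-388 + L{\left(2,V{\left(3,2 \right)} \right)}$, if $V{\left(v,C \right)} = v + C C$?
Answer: $- \frac{1171}{3} \approx -390.33$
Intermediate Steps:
$V{\left(v,C \right)} = v + C^{2}$
$L{\left(t,x \right)} = \frac{2}{3} - \frac{t}{3} - \frac{x}{3}$ ($L{\left(t,x \right)} = \frac{2}{3} - \frac{t + x}{3} = \frac{2}{3} - \left(\frac{t}{3} + \frac{x}{3}\right) = \frac{2}{3} - \frac{t}{3} - \frac{x}{3}$)
$-388 + L{\left(2,V{\left(3,2 \right)} \right)} = -388 - \frac{3 + 2^{2}}{3} = -388 - \frac{3 + 4}{3} = -388 - \frac{7}{3} = - \frac{1171}{3}$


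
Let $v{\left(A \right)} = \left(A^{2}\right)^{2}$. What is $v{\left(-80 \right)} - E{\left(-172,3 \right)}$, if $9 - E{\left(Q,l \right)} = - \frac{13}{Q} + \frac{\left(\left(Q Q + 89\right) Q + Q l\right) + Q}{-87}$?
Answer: $\frac{613803270823}{14964} \approx 4.1019 \cdot 10^{7}$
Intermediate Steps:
$E{\left(Q,l \right)} = 9 + \frac{13}{Q} + \frac{Q}{87} + \frac{Q l}{87} + \frac{Q \left(89 + Q^{2}\right)}{87}$ ($E{\left(Q,l \right)} = 9 - \left(- \frac{13}{Q} + \frac{\left(\left(Q Q + 89\right) Q + Q l\right) + Q}{-87}\right) = 9 - \left(- \frac{13}{Q} + \left(\left(\left(Q^{2} + 89\right) Q + Q l\right) + Q\right) \left(- \frac{1}{87}\right)\right) = 9 - \left(- \frac{13}{Q} + \left(\left(\left(89 + Q^{2}\right) Q + Q l\right) + Q\right) \left(- \frac{1}{87}\right)\right) = 9 - \left(- \frac{13}{Q} + \left(\left(Q \left(89 + Q^{2}\right) + Q l\right) + Q\right) \left(- \frac{1}{87}\right)\right) = 9 - \left(- \frac{13}{Q} + \left(\left(Q l + Q \left(89 + Q^{2}\right)\right) + Q\right) \left(- \frac{1}{87}\right)\right) = 9 - \left(- \frac{13}{Q} + \left(Q + Q l + Q \left(89 + Q^{2}\right)\right) \left(- \frac{1}{87}\right)\right) = 9 - \left(- \frac{13}{Q} - \left(\frac{Q}{87} + \frac{Q l}{87} + \frac{Q \left(89 + Q^{2}\right)}{87}\right)\right) = 9 - \left(- \frac{13}{Q} - \frac{Q}{87} - \frac{Q l}{87} - \frac{Q \left(89 + Q^{2}\right)}{87}\right) = 9 + \left(\frac{13}{Q} + \frac{Q}{87} + \frac{Q l}{87} + \frac{Q \left(89 + Q^{2}\right)}{87}\right) = 9 + \frac{13}{Q} + \frac{Q}{87} + \frac{Q l}{87} + \frac{Q \left(89 + Q^{2}\right)}{87}$)
$v{\left(A \right)} = A^{4}$
$v{\left(-80 \right)} - E{\left(-172,3 \right)} = \left(-80\right)^{4} - \frac{1131 - 172 \left(783 + \left(-172\right)^{3} + 90 \left(-172\right) - 516\right)}{87 \left(-172\right)} = 40960000 - \frac{1}{87} \left(- \frac{1}{172}\right) \left(1131 - 172 \left(783 - 5088448 - 15480 - 516\right)\right) = 40960000 - \frac{1}{87} \left(- \frac{1}{172}\right) \left(1131 - -877829692\right) = 40960000 - \frac{1}{87} \left(- \frac{1}{172}\right) \left(1131 + 877829692\right) = 40960000 - \frac{1}{87} \left(- \frac{1}{172}\right) 877830823 = 40960000 - - \frac{877830823}{14964} = 40960000 + \frac{877830823}{14964} = \frac{613803270823}{14964}$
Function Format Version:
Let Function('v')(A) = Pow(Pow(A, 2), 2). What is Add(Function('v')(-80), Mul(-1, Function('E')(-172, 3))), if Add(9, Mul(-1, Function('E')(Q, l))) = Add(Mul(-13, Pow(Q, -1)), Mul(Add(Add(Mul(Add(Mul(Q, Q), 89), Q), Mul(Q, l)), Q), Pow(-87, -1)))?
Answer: Rational(613803270823, 14964) ≈ 4.1019e+7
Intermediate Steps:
Function('E')(Q, l) = Add(9, Mul(13, Pow(Q, -1)), Mul(Rational(1, 87), Q), Mul(Rational(1, 87), Q, l), Mul(Rational(1, 87), Q, Add(89, Pow(Q, 2)))) (Function('E')(Q, l) = Add(9, Mul(-1, Add(Mul(-13, Pow(Q, -1)), Mul(Add(Add(Mul(Add(Mul(Q, Q), 89), Q), Mul(Q, l)), Q), Pow(-87, -1))))) = Add(9, Mul(-1, Add(Mul(-13, Pow(Q, -1)), Mul(Add(Add(Mul(Add(Pow(Q, 2), 89), Q), Mul(Q, l)), Q), Rational(-1, 87))))) = Add(9, Mul(-1, Add(Mul(-13, Pow(Q, -1)), Mul(Add(Add(Mul(Add(89, Pow(Q, 2)), Q), Mul(Q, l)), Q), Rational(-1, 87))))) = Add(9, Mul(-1, Add(Mul(-13, Pow(Q, -1)), Mul(Add(Add(Mul(Q, Add(89, Pow(Q, 2))), Mul(Q, l)), Q), Rational(-1, 87))))) = Add(9, Mul(-1, Add(Mul(-13, Pow(Q, -1)), Mul(Add(Add(Mul(Q, l), Mul(Q, Add(89, Pow(Q, 2)))), Q), Rational(-1, 87))))) = Add(9, Mul(-1, Add(Mul(-13, Pow(Q, -1)), Mul(Add(Q, Mul(Q, l), Mul(Q, Add(89, Pow(Q, 2)))), Rational(-1, 87))))) = Add(9, Mul(-1, Add(Mul(-13, Pow(Q, -1)), Add(Mul(Rational(-1, 87), Q), Mul(Rational(-1, 87), Q, l), Mul(Rational(-1, 87), Q, Add(89, Pow(Q, 2))))))) = Add(9, Mul(-1, Add(Mul(-13, Pow(Q, -1)), Mul(Rational(-1, 87), Q), Mul(Rational(-1, 87), Q, l), Mul(Rational(-1, 87), Q, Add(89, Pow(Q, 2)))))) = Add(9, Add(Mul(13, Pow(Q, -1)), Mul(Rational(1, 87), Q), Mul(Rational(1, 87), Q, l), Mul(Rational(1, 87), Q, Add(89, Pow(Q, 2))))) = Add(9, Mul(13, Pow(Q, -1)), Mul(Rational(1, 87), Q), Mul(Rational(1, 87), Q, l), Mul(Rational(1, 87), Q, Add(89, Pow(Q, 2)))))
Function('v')(A) = Pow(A, 4)
Add(Function('v')(-80), Mul(-1, Function('E')(-172, 3))) = Add(Pow(-80, 4), Mul(-1, Mul(Rational(1, 87), Pow(-172, -1), Add(1131, Mul(-172, Add(783, Pow(-172, 3), Mul(90, -172), Mul(-172, 3))))))) = Add(40960000, Mul(-1, Mul(Rational(1, 87), Rational(-1, 172), Add(1131, Mul(-172, Add(783, -5088448, -15480, -516)))))) = Add(40960000, Mul(-1, Mul(Rational(1, 87), Rational(-1, 172), Add(1131, Mul(-172, -5103661))))) = Add(40960000, Mul(-1, Mul(Rational(1, 87), Rational(-1, 172), Add(1131, 877829692)))) = Add(40960000, Mul(-1, Mul(Rational(1, 87), Rational(-1, 172), 877830823))) = Add(40960000, Mul(-1, Rational(-877830823, 14964))) = Add(40960000, Rational(877830823, 14964)) = Rational(613803270823, 14964)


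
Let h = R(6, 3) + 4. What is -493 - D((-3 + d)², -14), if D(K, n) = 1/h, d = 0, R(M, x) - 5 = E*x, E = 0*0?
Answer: -4438/9 ≈ -493.11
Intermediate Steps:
E = 0
R(M, x) = 5 (R(M, x) = 5 + 0*x = 5 + 0 = 5)
h = 9 (h = 5 + 4 = 9)
D(K, n) = ⅑ (D(K, n) = 1/9 = ⅑)
-493 - D((-3 + d)², -14) = -493 - 1*⅑ = -493 - ⅑ = -4438/9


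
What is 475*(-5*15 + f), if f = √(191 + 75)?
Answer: -35625 + 475*√266 ≈ -27878.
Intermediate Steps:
f = √266 ≈ 16.310
475*(-5*15 + f) = 475*(-5*15 + √266) = 475*(-75 + √266) = -35625 + 475*√266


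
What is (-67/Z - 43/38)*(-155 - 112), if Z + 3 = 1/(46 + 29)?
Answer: -24205953/4256 ≈ -5687.5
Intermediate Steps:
Z = -224/75 (Z = -3 + 1/(46 + 29) = -3 + 1/75 = -224/75 ≈ -2.9867)
(-67/Z - 43/38)*(-155 - 112) = (-67/(-224/75) - 43/38)*(-155 - 112) = (-67*(-75/224) - 43*1/38)*(-267) = (5025/224 - 43/38)*(-267) = (90659/4256)*(-267) = -24205953/4256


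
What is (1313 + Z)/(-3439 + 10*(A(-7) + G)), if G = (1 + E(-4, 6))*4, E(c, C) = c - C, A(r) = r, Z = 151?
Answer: -1464/3869 ≈ -0.37839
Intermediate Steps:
G = -36 (G = (1 + (-4 - 1*6))*4 = (1 + (-4 - 6))*4 = (1 - 10)*4 = -9*4 = -36)
(1313 + Z)/(-3439 + 10*(A(-7) + G)) = (1313 + 151)/(-3439 + 10*(-7 - 36)) = 1464/(-3439 + 10*(-43)) = 1464/(-3439 - 430) = 1464/(-3869) = 1464*(-1/3869) = -1464/3869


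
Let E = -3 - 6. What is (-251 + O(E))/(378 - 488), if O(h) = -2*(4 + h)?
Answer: 241/110 ≈ 2.1909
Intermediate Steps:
E = -9
O(h) = -8 - 2*h
(-251 + O(E))/(378 - 488) = (-251 + (-8 - 2*(-9)))/(378 - 488) = (-251 + (-8 + 18))/(-110) = (-251 + 10)*(-1/110) = -241*(-1/110) = 241/110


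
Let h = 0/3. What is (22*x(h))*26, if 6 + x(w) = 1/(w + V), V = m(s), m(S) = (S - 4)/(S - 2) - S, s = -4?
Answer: -13299/4 ≈ -3324.8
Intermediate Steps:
m(S) = -S + (-4 + S)/(-2 + S) (m(S) = (-4 + S)/(-2 + S) - S = -S + (-4 + S)/(-2 + S))
h = 0 (h = 0*(⅓) = 0)
V = 16/3 (V = (-4 - 1*(-4)² + 3*(-4))/(-2 - 4) = (-4 - 1*16 - 12)/(-6) = -(-4 - 16 - 12)/6 = -⅙*(-32) = 16/3 ≈ 5.3333)
x(w) = -6 + 1/(16/3 + w) (x(w) = -6 + 1/(w + 16/3) = -6 + 1/(16/3 + w))
(22*x(h))*26 = (22*(3*(-31 - 6*0)/(16 + 3*0)))*26 = (22*(3*(-31 + 0)/(16 + 0)))*26 = (22*(3*(-31)/16))*26 = (22*(3*(1/16)*(-31)))*26 = (22*(-93/16))*26 = -1023/8*26 = -13299/4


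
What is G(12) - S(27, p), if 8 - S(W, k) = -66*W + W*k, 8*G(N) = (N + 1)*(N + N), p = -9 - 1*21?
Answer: -2561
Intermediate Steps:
p = -30 (p = -9 - 21 = -30)
G(N) = N*(1 + N)/4 (G(N) = ((N + 1)*(N + N))/8 = ((1 + N)*(2*N))/8 = (2*N*(1 + N))/8 = N*(1 + N)/4)
S(W, k) = 8 + 66*W - W*k (S(W, k) = 8 - (-66*W + W*k) = 8 + (66*W - W*k) = 8 + 66*W - W*k)
G(12) - S(27, p) = (¼)*12*(1 + 12) - (8 + 66*27 - 1*27*(-30)) = (¼)*12*13 - (8 + 1782 + 810) = 39 - 1*2600 = 39 - 2600 = -2561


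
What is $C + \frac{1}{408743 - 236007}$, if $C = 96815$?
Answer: $\frac{16723435841}{172736} \approx 96815.0$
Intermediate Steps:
$C + \frac{1}{408743 - 236007} = 96815 + \frac{1}{408743 - 236007} = 96815 + \frac{1}{172736} = \frac{16723435841}{172736}$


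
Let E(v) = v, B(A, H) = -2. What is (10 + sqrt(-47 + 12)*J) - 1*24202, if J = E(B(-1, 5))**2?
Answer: -24192 + 4*I*sqrt(35) ≈ -24192.0 + 23.664*I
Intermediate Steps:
J = 4 (J = (-2)**2 = 4)
(10 + sqrt(-47 + 12)*J) - 1*24202 = (10 + sqrt(-47 + 12)*4) - 1*24202 = (10 + sqrt(-35)*4) - 24202 = (10 + (I*sqrt(35))*4) - 24202 = (10 + 4*I*sqrt(35)) - 24202 = -24192 + 4*I*sqrt(35)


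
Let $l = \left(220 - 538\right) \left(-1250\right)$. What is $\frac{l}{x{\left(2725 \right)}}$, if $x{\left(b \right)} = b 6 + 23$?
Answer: $\frac{397500}{16373} \approx 24.278$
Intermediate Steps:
$l = 397500$ ($l = \left(-318\right) \left(-1250\right) = 397500$)
$x{\left(b \right)} = 23 + 6 b$ ($x{\left(b \right)} = 6 b + 23 = 23 + 6 b$)
$\frac{l}{x{\left(2725 \right)}} = \frac{397500}{23 + 6 \cdot 2725} = \frac{397500}{23 + 16350} = \frac{397500}{16373}$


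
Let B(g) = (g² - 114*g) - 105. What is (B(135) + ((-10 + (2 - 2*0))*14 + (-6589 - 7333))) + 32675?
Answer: 21371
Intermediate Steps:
B(g) = -105 + g² - 114*g
(B(135) + ((-10 + (2 - 2*0))*14 + (-6589 - 7333))) + 32675 = ((-105 + 135² - 114*135) + ((-10 + (2 - 2*0))*14 + (-6589 - 7333))) + 32675 = ((-105 + 18225 - 15390) + ((-10 + (2 + 0))*14 - 13922)) + 32675 = (2730 + ((-10 + 2)*14 - 13922)) + 32675 = (2730 + (-8*14 - 13922)) + 32675 = (2730 + (-112 - 13922)) + 32675 = (2730 - 14034) + 32675 = -11304 + 32675 = 21371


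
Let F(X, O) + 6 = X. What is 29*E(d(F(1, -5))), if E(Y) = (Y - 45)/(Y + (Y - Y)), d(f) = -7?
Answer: 1508/7 ≈ 215.43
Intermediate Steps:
F(X, O) = -6 + X
E(Y) = (-45 + Y)/Y (E(Y) = (-45 + Y)/(Y + 0) = (-45 + Y)/Y)
29*E(d(F(1, -5))) = 29*((-45 - 7)/(-7)) = 29*(-1/7*(-52)) = 29*(52/7) = 1508/7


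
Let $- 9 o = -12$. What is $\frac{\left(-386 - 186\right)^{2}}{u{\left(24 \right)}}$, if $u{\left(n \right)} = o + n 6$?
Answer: $\frac{245388}{109} \approx 2251.3$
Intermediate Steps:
$o = \frac{4}{3}$ ($o = \left(- \frac{1}{9}\right) \left(-12\right) = \frac{4}{3} \approx 1.3333$)
$u{\left(n \right)} = \frac{4}{3} + 6 n$ ($u{\left(n \right)} = \frac{4}{3} + n 6 = \frac{4}{3} + 6 n$)
$\frac{\left(-386 - 186\right)^{2}}{u{\left(24 \right)}} = \frac{\left(-386 - 186\right)^{2}}{\frac{4}{3} + 6 \cdot 24} = \frac{\left(-572\right)^{2}}{\frac{4}{3} + 144} = \frac{327184}{\frac{436}{3}} = 327184 \cdot \frac{3}{436} = \frac{245388}{109}$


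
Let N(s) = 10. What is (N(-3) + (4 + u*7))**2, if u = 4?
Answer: 1764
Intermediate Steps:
(N(-3) + (4 + u*7))**2 = (10 + (4 + 4*7))**2 = (10 + (4 + 28))**2 = (10 + 32)**2 = 42**2 = 1764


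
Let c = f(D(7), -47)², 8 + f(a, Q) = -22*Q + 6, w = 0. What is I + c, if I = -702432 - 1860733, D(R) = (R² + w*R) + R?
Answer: -1498141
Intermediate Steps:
D(R) = R + R² (D(R) = (R² + 0*R) + R = (R² + 0) + R = R² + R = R + R²)
f(a, Q) = -2 - 22*Q (f(a, Q) = -8 + (-22*Q + 6) = -8 + (6 - 22*Q) = -2 - 22*Q)
I = -2563165
c = 1065024 (c = (-2 - 22*(-47))² = (-2 + 1034)² = 1032² = 1065024)
I + c = -2563165 + 1065024 = -1498141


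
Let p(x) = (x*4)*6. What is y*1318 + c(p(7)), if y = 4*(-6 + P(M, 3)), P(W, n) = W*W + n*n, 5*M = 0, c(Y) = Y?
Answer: 15984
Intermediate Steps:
p(x) = 24*x (p(x) = (4*x)*6 = 24*x)
M = 0 (M = (⅕)*0 = 0)
P(W, n) = W² + n²
y = 12 (y = 4*(-6 + (0² + 3²)) = 4*(-6 + (0 + 9)) = 4*(-6 + 9) = 4*3 = 12)
y*1318 + c(p(7)) = 12*1318 + 24*7 = 15816 + 168 = 15984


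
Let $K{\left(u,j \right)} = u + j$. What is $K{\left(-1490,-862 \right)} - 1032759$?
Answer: $-1035111$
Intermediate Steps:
$K{\left(u,j \right)} = j + u$
$K{\left(-1490,-862 \right)} - 1032759 = \left(-862 - 1490\right) - 1032759 = -2352 - 1032759 = -1035111$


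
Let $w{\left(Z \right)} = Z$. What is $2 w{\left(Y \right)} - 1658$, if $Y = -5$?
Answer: $-1668$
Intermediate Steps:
$2 w{\left(Y \right)} - 1658 = 2 \left(-5\right) - 1658 = -10 - 1658 = -1668$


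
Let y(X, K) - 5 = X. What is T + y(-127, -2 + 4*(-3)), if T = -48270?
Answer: -48392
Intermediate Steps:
y(X, K) = 5 + X
T + y(-127, -2 + 4*(-3)) = -48270 + (5 - 127) = -48270 - 122 = -48392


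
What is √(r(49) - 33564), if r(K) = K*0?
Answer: 2*I*√8391 ≈ 183.2*I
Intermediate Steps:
r(K) = 0
√(r(49) - 33564) = √(0 - 33564) = √(-33564) = 2*I*√8391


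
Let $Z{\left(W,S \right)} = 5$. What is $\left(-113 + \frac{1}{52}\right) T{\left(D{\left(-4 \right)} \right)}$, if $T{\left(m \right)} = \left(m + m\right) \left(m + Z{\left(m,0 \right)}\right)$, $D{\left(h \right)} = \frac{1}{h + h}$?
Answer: $\frac{17625}{128} \approx 137.7$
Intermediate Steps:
$D{\left(h \right)} = \frac{1}{2 h}$
$T{\left(m \right)} = 2 m \left(5 + m\right)$ ($T{\left(m \right)} = \left(m + m\right) \left(m + 5\right) = 2 m \left(5 + m\right)$)
$\left(-113 + \frac{1}{52}\right) T{\left(D{\left(-4 \right)} \right)} = \left(-113 + \frac{1}{52}\right) 2 \frac{1}{2 \left(-4\right)} \left(5 + \frac{1}{2 \left(-4\right)}\right) = \left(-113 + \frac{1}{52}\right) 2 \cdot \frac{1}{2} \left(- \frac{1}{4}\right) \left(5 + \frac{1}{2} \left(- \frac{1}{4}\right)\right) = - \frac{5875 \cdot 2 \left(- \frac{1}{8}\right) \left(5 - \frac{1}{8}\right)}{52} = - \frac{5875 \cdot 2 \left(- \frac{1}{8}\right) \frac{39}{8}}{52} = \left(- \frac{5875}{52}\right) \left(- \frac{39}{32}\right) = \frac{17625}{128}$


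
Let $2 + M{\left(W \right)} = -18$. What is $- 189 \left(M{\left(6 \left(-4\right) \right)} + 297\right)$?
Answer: $-52353$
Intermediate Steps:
$M{\left(W \right)} = -20$ ($M{\left(W \right)} = -2 - 18 = -20$)
$- 189 \left(M{\left(6 \left(-4\right) \right)} + 297\right) = - 189 \left(-20 + 297\right) = \left(-189\right) 277 = -52353$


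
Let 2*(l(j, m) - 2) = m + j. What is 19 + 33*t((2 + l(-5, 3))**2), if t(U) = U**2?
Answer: 2692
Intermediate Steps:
l(j, m) = 2 + j/2 + m/2 (l(j, m) = 2 + (m + j)/2 = 2 + (j + m)/2 = 2 + (j/2 + m/2) = 2 + j/2 + m/2)
19 + 33*t((2 + l(-5, 3))**2) = 19 + 33*((2 + (2 + (1/2)*(-5) + (1/2)*3))**2)**2 = 19 + 33*((2 + (2 - 5/2 + 3/2))**2)**2 = 19 + 33*((2 + 1)**2)**2 = 19 + 33*(3**2)**2 = 19 + 33*9**2 = 19 + 33*81 = 19 + 2673 = 2692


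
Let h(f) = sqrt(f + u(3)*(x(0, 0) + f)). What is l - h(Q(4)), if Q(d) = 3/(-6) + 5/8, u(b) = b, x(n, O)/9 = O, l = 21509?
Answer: 21509 - sqrt(2)/2 ≈ 21508.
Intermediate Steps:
x(n, O) = 9*O
Q(d) = 1/8 (Q(d) = 3*(-1/6) + 5*(1/8) = -1/2 + 5/8 = 1/8)
h(f) = 2*sqrt(f) (h(f) = sqrt(f + 3*(9*0 + f)) = sqrt(f + 3*(0 + f)) = sqrt(f + 3*f) = sqrt(4*f) = 2*sqrt(f))
l - h(Q(4)) = 21509 - 2*sqrt(1/8) = 21509 - 2*sqrt(2)/4 = 21509 - sqrt(2)/2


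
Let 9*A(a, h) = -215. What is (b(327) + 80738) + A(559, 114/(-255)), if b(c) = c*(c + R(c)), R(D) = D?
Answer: 2651149/9 ≈ 2.9457e+5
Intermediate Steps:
A(a, h) = -215/9 (A(a, h) = (⅑)*(-215) = -215/9)
b(c) = 2*c² (b(c) = c*(c + c) = c*(2*c) = 2*c²)
(b(327) + 80738) + A(559, 114/(-255)) = (2*327² + 80738) - 215/9 = (2*106929 + 80738) - 215/9 = (213858 + 80738) - 215/9 = 294596 - 215/9 = 2651149/9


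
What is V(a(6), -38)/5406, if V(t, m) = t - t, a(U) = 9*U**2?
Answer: 0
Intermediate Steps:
V(t, m) = 0
V(a(6), -38)/5406 = 0/5406 = 0*(1/5406) = 0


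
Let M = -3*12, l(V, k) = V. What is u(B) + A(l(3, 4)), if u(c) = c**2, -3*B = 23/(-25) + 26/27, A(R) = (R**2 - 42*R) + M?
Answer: -627394784/4100625 ≈ -153.00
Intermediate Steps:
M = -36
A(R) = -36 + R**2 - 42*R (A(R) = (R**2 - 42*R) - 36 = -36 + R**2 - 42*R)
B = -29/2025 (B = -(23/(-25) + 26/27)/3 = -(23*(-1/25) + 26*(1/27))/3 = -(-23/25 + 26/27)/3 = -1/3*29/675 = -29/2025 ≈ -0.014321)
u(B) + A(l(3, 4)) = (-29/2025)**2 + (-36 + 3**2 - 42*3) = 841/4100625 + (-36 + 9 - 126) = 841/4100625 - 153 = -627394784/4100625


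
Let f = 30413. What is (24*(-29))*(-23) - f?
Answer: -14405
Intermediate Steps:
(24*(-29))*(-23) - f = (24*(-29))*(-23) - 1*30413 = -696*(-23) - 30413 = 16008 - 30413 = -14405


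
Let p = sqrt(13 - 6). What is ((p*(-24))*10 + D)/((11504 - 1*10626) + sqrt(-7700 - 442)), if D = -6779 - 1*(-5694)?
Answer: -476315/389513 - 105360*sqrt(7)/389513 + 120*I*sqrt(56994)/389513 + 1085*I*sqrt(8142)/779026 ≈ -1.9385 + 0.19922*I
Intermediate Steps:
p = sqrt(7) ≈ 2.6458
D = -1085 (D = -6779 + 5694 = -1085)
((p*(-24))*10 + D)/((11504 - 1*10626) + sqrt(-7700 - 442)) = ((sqrt(7)*(-24))*10 - 1085)/((11504 - 1*10626) + sqrt(-7700 - 442)) = (-24*sqrt(7)*10 - 1085)/((11504 - 10626) + sqrt(-8142)) = (-240*sqrt(7) - 1085)/(878 + I*sqrt(8142)) = (-1085 - 240*sqrt(7))/(878 + I*sqrt(8142))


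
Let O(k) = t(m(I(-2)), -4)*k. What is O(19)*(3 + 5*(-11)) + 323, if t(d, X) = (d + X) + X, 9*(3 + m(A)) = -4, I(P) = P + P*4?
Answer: 104671/9 ≈ 11630.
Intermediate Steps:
I(P) = 5*P (I(P) = P + 4*P = 5*P)
m(A) = -31/9 (m(A) = -3 + (1/9)*(-4) = -3 - 4/9 = -31/9)
t(d, X) = d + 2*X (t(d, X) = (X + d) + X = d + 2*X)
O(k) = -103*k/9 (O(k) = (-31/9 + 2*(-4))*k = (-31/9 - 8)*k = -103*k/9)
O(19)*(3 + 5*(-11)) + 323 = (-103/9*19)*(3 + 5*(-11)) + 323 = -1957*(3 - 55)/9 + 323 = -1957/9*(-52) + 323 = 101764/9 + 323 = 104671/9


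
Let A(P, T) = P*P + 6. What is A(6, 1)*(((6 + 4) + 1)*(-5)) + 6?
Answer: -2304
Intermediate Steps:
A(P, T) = 6 + P² (A(P, T) = P² + 6 = 6 + P²)
A(6, 1)*(((6 + 4) + 1)*(-5)) + 6 = (6 + 6²)*(((6 + 4) + 1)*(-5)) + 6 = (6 + 36)*((10 + 1)*(-5)) + 6 = 42*(11*(-5)) + 6 = 42*(-55) + 6 = -2310 + 6 = -2304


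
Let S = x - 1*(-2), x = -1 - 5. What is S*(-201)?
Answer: 804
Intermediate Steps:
x = -6
S = -4 (S = -6 - 1*(-2) = -6 + 2 = -4)
S*(-201) = -4*(-201) = 804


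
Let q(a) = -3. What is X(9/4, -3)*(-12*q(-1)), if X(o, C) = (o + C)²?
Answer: 81/4 ≈ 20.250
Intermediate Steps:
X(o, C) = (C + o)²
X(9/4, -3)*(-12*q(-1)) = (-3 + 9/4)²*(-12*(-3)) = (-3 + 9*(¼))²*36 = (-3 + 9/4)²*36 = (-¾)²*36 = (9/16)*36 = 81/4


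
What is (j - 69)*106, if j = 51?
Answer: -1908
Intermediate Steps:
(j - 69)*106 = (51 - 69)*106 = -18*106 = -1908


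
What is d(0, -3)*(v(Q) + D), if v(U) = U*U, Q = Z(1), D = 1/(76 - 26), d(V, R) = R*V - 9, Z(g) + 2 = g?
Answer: -459/50 ≈ -9.1800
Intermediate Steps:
Z(g) = -2 + g
d(V, R) = -9 + R*V
D = 1/50 ≈ 0.020000
Q = -1 (Q = -2 + 1 = -1)
v(U) = U**2
d(0, -3)*(v(Q) + D) = (-9 - 3*0)*((-1)**2 + 1/50) = (-9 + 0)*(1 + 1/50) = -9*51/50 = -459/50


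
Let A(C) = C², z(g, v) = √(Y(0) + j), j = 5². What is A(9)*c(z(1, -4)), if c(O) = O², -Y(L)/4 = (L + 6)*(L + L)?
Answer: 2025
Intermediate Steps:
j = 25
Y(L) = -8*L*(6 + L) (Y(L) = -4*(L + 6)*(L + L) = -4*(6 + L)*2*L = -8*L*(6 + L))
z(g, v) = 5 (z(g, v) = √(-8*0*(6 + 0) + 25) = √(-8*0*6 + 25) = √(0 + 25) = √25 = 5)
A(9)*c(z(1, -4)) = 9²*5² = 81*25 = 2025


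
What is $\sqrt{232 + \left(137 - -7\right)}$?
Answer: $2 \sqrt{94} \approx 19.391$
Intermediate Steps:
$\sqrt{232 + \left(137 - -7\right)} = \sqrt{232 + \left(137 + 7\right)} = \sqrt{232 + 144} = \sqrt{376} = 2 \sqrt{94}$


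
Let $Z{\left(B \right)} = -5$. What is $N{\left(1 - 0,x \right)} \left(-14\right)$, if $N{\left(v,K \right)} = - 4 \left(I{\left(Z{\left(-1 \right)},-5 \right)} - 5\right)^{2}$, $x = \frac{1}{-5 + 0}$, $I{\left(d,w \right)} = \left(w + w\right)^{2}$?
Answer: $505400$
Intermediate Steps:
$I{\left(d,w \right)} = 4 w^{2}$ ($I{\left(d,w \right)} = \left(2 w\right)^{2} = 4 w^{2}$)
$x = - \frac{1}{5}$ ($x = \frac{1}{-5} = - \frac{1}{5} \approx -0.2$)
$N{\left(v,K \right)} = -36100$ ($N{\left(v,K \right)} = - 4 \left(4 \left(-5\right)^{2} - 5\right)^{2} = - 4 \left(4 \cdot 25 - 5\right)^{2} = - 4 \left(100 - 5\right)^{2} = - 4 \cdot 95^{2} = \left(-4\right) 9025 = -36100$)
$N{\left(1 - 0,x \right)} \left(-14\right) = \left(-36100\right) \left(-14\right) = 505400$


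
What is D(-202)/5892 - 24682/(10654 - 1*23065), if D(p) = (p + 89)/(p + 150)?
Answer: 360170111/181072944 ≈ 1.9891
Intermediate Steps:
D(p) = (89 + p)/(150 + p)
D(-202)/5892 - 24682/(10654 - 1*23065) = ((89 - 202)/(150 - 202))/5892 - 24682/(10654 - 1*23065) = (-113/(-52))*(1/5892) - 24682/(10654 - 23065) = -1/52*(-113)*(1/5892) - 24682/(-12411) = (113/52)*(1/5892) - 24682*(-1/12411) = 113/306384 + 3526/1773 = 360170111/181072944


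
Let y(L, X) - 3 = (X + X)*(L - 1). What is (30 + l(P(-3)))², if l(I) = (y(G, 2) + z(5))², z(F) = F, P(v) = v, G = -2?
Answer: 2116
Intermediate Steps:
y(L, X) = 3 + 2*X*(-1 + L) (y(L, X) = 3 + (X + X)*(L - 1) = 3 + (2*X)*(-1 + L) = 3 + 2*X*(-1 + L))
l(I) = 16 (l(I) = ((3 - 2*2 + 2*(-2)*2) + 5)² = ((3 - 4 - 8) + 5)² = (-9 + 5)² = (-4)² = 16)
(30 + l(P(-3)))² = (30 + 16)² = 46² = 2116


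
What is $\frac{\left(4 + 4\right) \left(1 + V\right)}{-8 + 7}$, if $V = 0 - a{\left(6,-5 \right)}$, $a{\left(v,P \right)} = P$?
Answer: $-48$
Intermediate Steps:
$V = 5$ ($V = 0 - -5 = 0 + 5 = 5$)
$\frac{\left(4 + 4\right) \left(1 + V\right)}{-8 + 7} = \frac{\left(4 + 4\right) \left(1 + 5\right)}{-8 + 7} = \frac{8 \cdot 6}{-1} = 48 \left(-1\right) = -48$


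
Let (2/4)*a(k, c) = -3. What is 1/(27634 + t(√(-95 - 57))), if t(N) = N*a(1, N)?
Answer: 13817/381821714 + 3*I*√38/190910857 ≈ 3.6187e-5 + 9.6868e-8*I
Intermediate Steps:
a(k, c) = -6 (a(k, c) = 2*(-3) = -6)
t(N) = -6*N (t(N) = N*(-6) = -6*N)
1/(27634 + t(√(-95 - 57))) = 1/(27634 - 6*√(-95 - 57)) = 1/(27634 - 12*I*√38)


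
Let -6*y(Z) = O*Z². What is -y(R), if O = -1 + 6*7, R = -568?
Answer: 6613792/3 ≈ 2.2046e+6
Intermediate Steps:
O = 41 (O = -1 + 42 = 41)
y(Z) = -41*Z²/6
-y(R) = -(-41)*(-568)²/6 = -(-41)*322624/6 = -1*(-6613792/3) = 6613792/3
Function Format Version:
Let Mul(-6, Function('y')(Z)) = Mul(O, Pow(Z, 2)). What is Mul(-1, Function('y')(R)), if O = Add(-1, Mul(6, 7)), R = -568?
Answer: Rational(6613792, 3) ≈ 2.2046e+6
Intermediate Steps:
O = 41 (O = Add(-1, 42) = 41)
Function('y')(Z) = Mul(Rational(-41, 6), Pow(Z, 2)) (Function('y')(Z) = Mul(Rational(-1, 6), Mul(41, Pow(Z, 2))) = Mul(Rational(-41, 6), Pow(Z, 2)))
Mul(-1, Function('y')(R)) = Mul(-1, Mul(Rational(-41, 6), Pow(-568, 2))) = Mul(-1, Mul(Rational(-41, 6), 322624)) = Mul(-1, Rational(-6613792, 3)) = Rational(6613792, 3)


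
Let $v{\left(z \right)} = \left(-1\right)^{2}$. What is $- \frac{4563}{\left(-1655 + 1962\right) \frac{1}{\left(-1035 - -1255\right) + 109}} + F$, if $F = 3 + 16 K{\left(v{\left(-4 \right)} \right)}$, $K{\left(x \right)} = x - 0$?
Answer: $- \frac{1495394}{307} \approx -4871.0$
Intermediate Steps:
$v{\left(z \right)} = 1$
$K{\left(x \right)} = x$ ($K{\left(x \right)} = x + 0 = x$)
$F = 19$ ($F = 3 + 16 \cdot 1 = 3 + 16 = 19$)
$- \frac{4563}{\left(-1655 + 1962\right) \frac{1}{\left(-1035 - -1255\right) + 109}} + F = - \frac{4563}{\left(-1655 + 1962\right) \frac{1}{\left(-1035 - -1255\right) + 109}} + 19 = - \frac{4563}{307 \frac{1}{\left(-1035 + 1255\right) + 109}} + 19 = - \frac{4563}{307 \frac{1}{220 + 109}} + 19 = - \frac{4563}{307 \cdot \frac{1}{329}} + 19 = - \frac{4563}{\frac{307}{329}} + 19 = \left(-4563\right) \frac{329}{307} + 19 = - \frac{1501227}{307} + 19 = - \frac{1495394}{307}$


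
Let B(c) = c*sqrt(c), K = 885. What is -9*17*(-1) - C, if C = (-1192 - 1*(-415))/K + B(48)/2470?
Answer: 45394/295 - 96*sqrt(3)/1235 ≈ 153.74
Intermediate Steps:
B(c) = c**(3/2)
C = -259/295 + 96*sqrt(3)/1235 (C = (-1192 - 1*(-415))/885 + 48**(3/2)/2470 = (-1192 + 415)*(1/885) + (192*sqrt(3))*(1/2470) = -777*1/885 + 96*sqrt(3)/1235 = -259/295 + 96*sqrt(3)/1235 ≈ -0.74333)
-9*17*(-1) - C = -9*17*(-1) - (-259/295 + 96*sqrt(3)/1235) = -153*(-1) + (259/295 - 96*sqrt(3)/1235) = 153 + (259/295 - 96*sqrt(3)/1235) = 45394/295 - 96*sqrt(3)/1235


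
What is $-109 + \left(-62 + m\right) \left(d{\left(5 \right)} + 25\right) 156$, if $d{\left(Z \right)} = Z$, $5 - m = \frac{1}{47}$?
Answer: $- \frac{12547523}{47} \approx -2.6697 \cdot 10^{5}$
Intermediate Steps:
$m = \frac{234}{47}$ ($m = 5 - \frac{1}{47} = \frac{234}{47} \approx 4.9787$)
$-109 + \left(-62 + m\right) \left(d{\left(5 \right)} + 25\right) 156 = -109 + \left(-62 + \frac{234}{47}\right) \left(5 + 25\right) 156 = -109 + \left(- \frac{2680}{47}\right) 30 \cdot 156 = -109 - \frac{12542400}{47} = - \frac{12547523}{47}$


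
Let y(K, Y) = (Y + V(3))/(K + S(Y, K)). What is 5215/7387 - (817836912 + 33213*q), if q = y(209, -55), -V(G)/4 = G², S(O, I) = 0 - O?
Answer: -531632349093745/650056 ≈ -8.1783e+8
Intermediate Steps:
S(O, I) = -O
V(G) = -4*G²
y(K, Y) = (-36 + Y)/(K - Y) (y(K, Y) = (Y - 4*3²)/(K - Y) = (Y - 4*9)/(K - Y) = (Y - 36)/(K - Y) = (-36 + Y)/(K - Y))
q = -91/264 (q = (-36 - 55)/(209 - 1*(-55)) = -91/(209 + 55) = -91/264 ≈ -0.34470)
5215/7387 - (817836912 + 33213*q) = 5215/7387 - 33213/(1/(-91/264 + 24624)) = 5215*(1/7387) - 33213/(1/(6500645/264)) = 5215/7387 - 33213/264/6500645 = 5215/7387 - 33213*6500645/264 = 5215/7387 - 71968640795/88 = -531632349093745/650056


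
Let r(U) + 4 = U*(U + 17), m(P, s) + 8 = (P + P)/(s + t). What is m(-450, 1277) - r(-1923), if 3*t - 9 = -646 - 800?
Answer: -487477336/133 ≈ -3.6652e+6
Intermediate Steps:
t = -479 (t = 3 + (-646 - 800)/3 = 3 + (⅓)*(-1446) = 3 - 482 = -479)
m(P, s) = -8 + 2*P/(-479 + s) (m(P, s) = -8 + (P + P)/(s - 479) = -8 + (2*P)/(-479 + s) = -8 + 2*P/(-479 + s))
r(U) = -4 + U*(17 + U) (r(U) = -4 + U*(U + 17) = -4 + U*(17 + U))
m(-450, 1277) - r(-1923) = 2*(1916 - 450 - 4*1277)/(-479 + 1277) - (-4 + (-1923)² + 17*(-1923)) = 2*(1916 - 450 - 5108)/798 - (-4 + 3697929 - 32691) = 2*(1/798)*(-3642) - 1*3665234 = -1214/133 - 3665234 = -487477336/133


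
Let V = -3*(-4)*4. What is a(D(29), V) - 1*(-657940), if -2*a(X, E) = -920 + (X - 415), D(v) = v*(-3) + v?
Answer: 1317273/2 ≈ 6.5864e+5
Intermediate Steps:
D(v) = -2*v (D(v) = -3*v + v = -2*v)
V = 48 (V = 12*4 = 48)
a(X, E) = 1335/2 - X/2 (a(X, E) = -(-920 + (X - 415))/2 = -(-920 + (-415 + X))/2 = -(-1335 + X)/2 = 1335/2 - X/2)
a(D(29), V) - 1*(-657940) = (1335/2 - (-1)*29) - 1*(-657940) = (1335/2 - ½*(-58)) + 657940 = (1335/2 + 29) + 657940 = 1393/2 + 657940 = 1317273/2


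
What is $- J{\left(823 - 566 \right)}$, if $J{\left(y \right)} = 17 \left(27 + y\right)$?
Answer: $-4828$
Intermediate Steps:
$J{\left(y \right)} = 459 + 17 y$
$- J{\left(823 - 566 \right)} = - (459 + 17 \left(823 - 566\right)) = - (459 + 17 \cdot 257) = - (459 + 4369) = \left(-1\right) 4828 = -4828$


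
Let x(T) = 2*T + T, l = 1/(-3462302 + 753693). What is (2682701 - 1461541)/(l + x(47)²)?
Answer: 413455620805/6731231941 ≈ 61.423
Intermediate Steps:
l = -1/2708609 (l = 1/(-2708609) = -1/2708609 ≈ -3.6919e-7)
x(T) = 3*T
(2682701 - 1461541)/(l + x(47)²) = (2682701 - 1461541)/(-1/2708609 + (3*47)²) = 1221160/(-1/2708609 + 141²) = 1221160/(-1/2708609 + 19881) = 1221160/(53849855528/2708609) = 1221160*(2708609/53849855528) = 413455620805/6731231941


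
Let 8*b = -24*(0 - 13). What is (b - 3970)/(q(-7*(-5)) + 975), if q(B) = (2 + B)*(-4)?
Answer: -3931/827 ≈ -4.7533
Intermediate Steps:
q(B) = -8 - 4*B
b = 39 (b = (-24*(0 - 13))/8 = (-24*(-13))/8 = (⅛)*312 = 39)
(b - 3970)/(q(-7*(-5)) + 975) = (39 - 3970)/((-8 - (-28)*(-5)) + 975) = -3931/((-8 - 4*35) + 975) = -3931/((-8 - 140) + 975) = -3931/(-148 + 975) = -3931/827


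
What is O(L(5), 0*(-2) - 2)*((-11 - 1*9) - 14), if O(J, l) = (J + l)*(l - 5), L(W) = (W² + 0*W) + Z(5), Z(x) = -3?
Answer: 4760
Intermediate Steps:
L(W) = -3 + W² (L(W) = (W² + 0*W) - 3 = (W² + 0) - 3 = W² - 3 = -3 + W²)
O(J, l) = (-5 + l)*(J + l) (O(J, l) = (J + l)*(-5 + l) = (-5 + l)*(J + l))
O(L(5), 0*(-2) - 2)*((-11 - 1*9) - 14) = ((0*(-2) - 2)² - 5*(-3 + 5²) - 5*(0*(-2) - 2) + (-3 + 5²)*(0*(-2) - 2))*((-11 - 1*9) - 14) = ((0 - 2)² - 5*(-3 + 25) - 5*(0 - 2) + (-3 + 25)*(0 - 2))*((-11 - 9) - 14) = ((-2)² - 5*22 - 5*(-2) + 22*(-2))*(-20 - 14) = (4 - 110 + 10 - 44)*(-34) = -140*(-34) = 4760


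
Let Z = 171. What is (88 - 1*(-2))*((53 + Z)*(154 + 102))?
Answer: 5160960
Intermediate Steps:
(88 - 1*(-2))*((53 + Z)*(154 + 102)) = (88 - 1*(-2))*((53 + 171)*(154 + 102)) = (88 + 2)*(224*256) = 90*57344 = 5160960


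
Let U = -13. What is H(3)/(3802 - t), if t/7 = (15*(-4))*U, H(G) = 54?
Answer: -27/829 ≈ -0.032569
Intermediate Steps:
t = 5460 (t = 7*((15*(-4))*(-13)) = 7*(-60*(-13)) = 7*780 = 5460)
H(3)/(3802 - t) = 54/(3802 - 1*5460) = 54/(3802 - 5460) = 54/(-1658) = 54*(-1/1658) = -27/829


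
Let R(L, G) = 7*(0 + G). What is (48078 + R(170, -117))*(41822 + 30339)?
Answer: 3410256699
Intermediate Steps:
R(L, G) = 7*G
(48078 + R(170, -117))*(41822 + 30339) = (48078 + 7*(-117))*(41822 + 30339) = (48078 - 819)*72161 = 47259*72161 = 3410256699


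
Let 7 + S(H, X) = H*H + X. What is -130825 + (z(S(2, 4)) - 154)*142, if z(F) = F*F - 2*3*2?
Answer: -154255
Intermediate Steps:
S(H, X) = -7 + X + H**2 (S(H, X) = -7 + (H*H + X) = -7 + (H**2 + X) = -7 + (X + H**2) = -7 + X + H**2)
z(F) = -12 + F**2 (z(F) = F**2 - 6*2 = F**2 - 12 = -12 + F**2)
-130825 + (z(S(2, 4)) - 154)*142 = -130825 + ((-12 + (-7 + 4 + 2**2)**2) - 154)*142 = -130825 + ((-12 + (-7 + 4 + 4)**2) - 154)*142 = -130825 + ((-12 + 1**2) - 154)*142 = -130825 + ((-12 + 1) - 154)*142 = -130825 + (-11 - 154)*142 = -130825 - 165*142 = -130825 - 23430 = -154255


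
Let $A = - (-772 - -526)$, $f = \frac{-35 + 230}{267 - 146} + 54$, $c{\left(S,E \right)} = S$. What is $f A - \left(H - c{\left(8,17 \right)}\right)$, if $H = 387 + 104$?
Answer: $\frac{1596891}{121} \approx 13197.0$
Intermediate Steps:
$H = 491$
$f = \frac{6729}{121}$ ($f = \frac{195}{121} + 54 = \frac{6729}{121} \approx 55.612$)
$A = 246$ ($A = - (-772 + 526) = \left(-1\right) \left(-246\right) = 246$)
$f A - \left(H - c{\left(8,17 \right)}\right) = \frac{6729}{121} \cdot 246 + \left(8 - 491\right) = \frac{1655334}{121} + \left(8 - 491\right) = \frac{1655334}{121} - 483 = \frac{1596891}{121}$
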